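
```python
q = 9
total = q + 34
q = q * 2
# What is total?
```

Trace:
`q = 9` → q = 9
`total = q + 34` → total = 43
`q = q * 2` → q = 18
So total = 43

Answer: 43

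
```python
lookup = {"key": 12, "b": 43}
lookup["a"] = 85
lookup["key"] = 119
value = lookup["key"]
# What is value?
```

Trace:
`lookup = {"key": 12, "b": 43}` → lookup = {'key': 12, 'b': 43}
`lookup["a"] = 85` → lookup = {'key': 12, 'b': 43, 'a': 85}
`lookup["key"] = 119` → lookup = {'key': 119, 'b': 43, 'a': 85}
`value = lookup["key"]` → value = 119
So value = 119

Answer: 119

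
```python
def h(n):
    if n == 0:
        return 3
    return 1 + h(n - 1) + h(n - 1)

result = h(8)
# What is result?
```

h(n) = 1 + 2·h(n-1), h(0)=3. Closed form: (3+1)·2^8 - 1 = 1023.

Answer: 1023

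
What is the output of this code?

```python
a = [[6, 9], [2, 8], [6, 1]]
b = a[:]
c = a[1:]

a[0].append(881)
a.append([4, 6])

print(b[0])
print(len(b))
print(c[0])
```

Key concept: slice with nested mutation.
Step by step:
`a = [[6, 9], [2, 8], [6, 1]]` → a = [[6, 9], [2, 8], [6, 1]]
`b = a[:]` → b = [[6, 9], [2, 8], [6, 1]]
`c = a[1:]` → c = [[2, 8], [6, 1]]
`a[0].append(881)` → a = [[6, 9, 881], [2, 8], [6, 1]]; b = [[6, 9, 881], [2, 8], [6, 1]]
`a.append([4, 6])` → a = [[6, 9, 881], [2, 8], [6, 1], [4, 6]]
`print(b[0])` → prints [6, 9, 881]
`print(len(b))` → prints 3
`print(c[0])` → prints [2, 8]

Answer:
[6, 9, 881]
3
[2, 8]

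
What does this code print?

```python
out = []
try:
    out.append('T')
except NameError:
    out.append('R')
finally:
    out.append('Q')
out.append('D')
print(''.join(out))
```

Execution trace: 'T' (try body, no exception) → 'Q' (finally) → 'D' (after the try/except). Output: TQD

Answer: TQD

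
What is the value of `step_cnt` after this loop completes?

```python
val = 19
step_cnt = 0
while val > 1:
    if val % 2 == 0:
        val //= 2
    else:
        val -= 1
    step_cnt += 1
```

Steps to reduce 19 to 1
`step_cnt` takes the values: 0 → 1 → 2 → 3 → 4 → 5 → 6

Answer: 6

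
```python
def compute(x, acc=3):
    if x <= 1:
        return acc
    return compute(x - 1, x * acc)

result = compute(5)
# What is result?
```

Accumulator trace (n, acc): (5, 3) -> (4, 15) -> (3, 60) -> (2, 180) -> (1, 360) -> return 360

Answer: 360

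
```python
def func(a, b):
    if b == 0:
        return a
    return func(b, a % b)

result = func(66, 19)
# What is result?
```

func(66, 19) -> func(19, 9) -> func(9, 1) -> func(1, 0) -> 1

Answer: 1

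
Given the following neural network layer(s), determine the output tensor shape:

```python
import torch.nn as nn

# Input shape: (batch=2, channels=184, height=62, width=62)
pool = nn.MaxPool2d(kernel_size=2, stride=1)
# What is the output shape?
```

Input: (2, 184, 62, 62) -> Output: (2, 184, 61, 61)

Answer: (2, 184, 61, 61)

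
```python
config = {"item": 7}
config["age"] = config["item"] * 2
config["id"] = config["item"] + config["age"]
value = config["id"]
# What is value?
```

Trace:
`config = {"item": 7}` → config = {'item': 7}
`config["age"] = config["item"] * 2` → config = {'item': 7, 'age': 14}
`config["id"] = config["item"] + config["age"]` → config = {'item': 7, 'age': 14, 'id': 21}
`value = config["id"]` → value = 21
So value = 21

Answer: 21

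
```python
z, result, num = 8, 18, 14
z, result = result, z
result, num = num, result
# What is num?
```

Trace:
`z, result, num = 8, 18, 14` → z = 8; result = 18; num = 14
`z, result = result, z` → z = 18; result = 8
`result, num = num, result` → result = 14; num = 8
So num = 8

Answer: 8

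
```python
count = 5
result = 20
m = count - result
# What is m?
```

Trace:
`count = 5` → count = 5
`result = 20` → result = 20
`m = count - result` → m = -15
So m = -15

Answer: -15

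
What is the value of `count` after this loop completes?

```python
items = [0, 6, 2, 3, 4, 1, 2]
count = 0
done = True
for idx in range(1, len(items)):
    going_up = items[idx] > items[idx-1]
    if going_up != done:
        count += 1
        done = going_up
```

Count direction changes in [0, 6, 2, 3, 4, 1, 2]
`count` takes the values: 0 → 1 → 2 → 3 → 4

Answer: 4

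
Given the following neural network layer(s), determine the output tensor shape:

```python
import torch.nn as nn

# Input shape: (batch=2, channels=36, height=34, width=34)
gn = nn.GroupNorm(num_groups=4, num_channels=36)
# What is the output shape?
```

Input: (2, 36, 34, 34) -> Output: (2, 36, 34, 34)

Answer: (2, 36, 34, 34)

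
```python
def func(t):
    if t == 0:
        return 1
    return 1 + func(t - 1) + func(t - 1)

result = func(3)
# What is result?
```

func(t) = 1 + 2·func(t-1), func(0)=1. Closed form: (1+1)·2^3 - 1 = 15.

Answer: 15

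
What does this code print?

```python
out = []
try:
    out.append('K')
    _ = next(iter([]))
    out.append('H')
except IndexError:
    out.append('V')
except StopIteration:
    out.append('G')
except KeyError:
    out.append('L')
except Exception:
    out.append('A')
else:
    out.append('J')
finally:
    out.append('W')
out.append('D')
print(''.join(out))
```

Execution trace: 'K' (try body) → 'G' (except StopIteration) → 'W' (finally) → 'D' (after the try/except). Output: KGWD

Answer: KGWD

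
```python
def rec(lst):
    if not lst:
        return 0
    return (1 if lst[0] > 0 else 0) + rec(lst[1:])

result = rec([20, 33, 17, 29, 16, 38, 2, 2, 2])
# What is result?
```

Count of positive elements in [20, 33, 17, 29, 16, 38, 2, 2, 2] = 9

Answer: 9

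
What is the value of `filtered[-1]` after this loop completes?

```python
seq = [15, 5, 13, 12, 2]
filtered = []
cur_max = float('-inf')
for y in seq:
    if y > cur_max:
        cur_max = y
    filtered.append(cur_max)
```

Running max ends at 15
`filtered` takes the values: [] → [15] → [15, 15] → [15, 15, 15] → [15, 15, 15, 15] → [15, 15, 15, 15, 15]
So `filtered[-1]` = 15

Answer: 15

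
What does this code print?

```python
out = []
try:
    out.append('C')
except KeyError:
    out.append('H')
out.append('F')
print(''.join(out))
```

Execution trace: 'C' (try body, no exception) → 'F' (after the try/except). Output: CF

Answer: CF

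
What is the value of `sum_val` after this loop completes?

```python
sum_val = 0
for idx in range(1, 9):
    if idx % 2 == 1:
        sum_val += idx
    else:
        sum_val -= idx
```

Add odd, subtract even
`sum_val` takes the values: 0 → 1 → -1 → 2 → -2 → 3 → -3 → 4 → -4

Answer: -4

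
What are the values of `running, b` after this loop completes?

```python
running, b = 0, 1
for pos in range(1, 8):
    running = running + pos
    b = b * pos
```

Sum and factorial of 1 to 7
`running, b` takes the values: (0, 1) → (1, 1) → (3, 1) → (3, 2) → (6, 2) → (6, 6) → (10, 6) → (10, 24) → (15, 24) → (15, 120) → (21, 120) → (21, 720) → (28, 720) → (28, 5040)

Answer: 28, 5040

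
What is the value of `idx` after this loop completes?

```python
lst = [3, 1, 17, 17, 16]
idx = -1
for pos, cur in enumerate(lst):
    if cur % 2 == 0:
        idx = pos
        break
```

First even number index in [3, 1, 17, 17, 16]
`idx` takes the values: -1 → 4

Answer: 4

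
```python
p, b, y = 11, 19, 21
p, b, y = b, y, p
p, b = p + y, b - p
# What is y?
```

Trace:
`p, b, y = 11, 19, 21` → p = 11; b = 19; y = 21
`p, b, y = b, y, p` → p = 19; b = 21; y = 11
`p, b = p + y, b - p` → p = 30; b = 2
So y = 11

Answer: 11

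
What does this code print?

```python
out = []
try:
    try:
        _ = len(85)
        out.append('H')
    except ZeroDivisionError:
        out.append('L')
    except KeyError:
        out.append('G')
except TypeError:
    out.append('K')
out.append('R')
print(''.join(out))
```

Execution trace: 'K' (outer except TypeError) → 'R' (after the try/except). Output: KR

Answer: KR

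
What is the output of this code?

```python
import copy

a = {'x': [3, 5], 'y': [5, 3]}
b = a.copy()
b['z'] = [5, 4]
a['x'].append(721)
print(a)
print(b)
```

Key concept: shallow copy of dict with mutable values.
Step by step:
`a = {'x': [3, 5], 'y': [5, 3]}` → a = {'x': [3, 5], 'y': [5, 3]}
`b = a.copy()` → b = {'x': [3, 5], 'y': [5, 3]}
`b['z'] = [5, 4]` → b = {'x': [3, 5], 'y': [5, 3], 'z': [5, 4]}
`a['x'].append(721)` → a = {'x': [3, 5, 721], 'y': [5, 3]}; b = {'x': [3, 5, 721], 'y': [5, 3], 'z': [5, 4]}
`print(a)` → prints {'x': [3, 5, 721], 'y': [5, 3]}
`print(b)` → prints {'x': [3, 5, 721], 'y': [5, 3], 'z': [5, 4]}

Answer:
{'x': [3, 5, 721], 'y': [5, 3]}
{'x': [3, 5, 721], 'y': [5, 3], 'z': [5, 4]}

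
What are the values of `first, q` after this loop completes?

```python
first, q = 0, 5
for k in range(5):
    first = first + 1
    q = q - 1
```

first goes 0→5, q goes 5→0
`first, q` takes the values: (0, 5) → (1, 5) → (1, 4) → (2, 4) → (2, 3) → (3, 3) → (3, 2) → (4, 2) → (4, 1) → (5, 1) → (5, 0)

Answer: 5, 0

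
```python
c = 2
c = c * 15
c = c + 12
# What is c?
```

Trace:
`c = 2` → c = 2
`c = c * 15` → c = 30
`c = c + 12` → c = 42
So c = 42

Answer: 42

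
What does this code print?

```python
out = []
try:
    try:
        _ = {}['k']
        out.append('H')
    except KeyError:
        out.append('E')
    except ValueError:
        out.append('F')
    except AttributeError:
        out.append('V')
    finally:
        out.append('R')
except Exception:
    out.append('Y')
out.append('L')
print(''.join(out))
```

Execution trace: 'E' (inner except KeyError) → 'R' (inner finally) → 'L' (after the try/except). Output: ERL

Answer: ERL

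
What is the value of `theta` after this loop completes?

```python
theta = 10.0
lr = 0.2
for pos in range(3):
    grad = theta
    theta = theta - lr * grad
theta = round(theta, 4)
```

Gradient descent: w = 10.0 * (1 - 0.2)^3
`theta` takes the values: 10.0 → 8.0 → 6.4 → 5.12

Answer: 5.12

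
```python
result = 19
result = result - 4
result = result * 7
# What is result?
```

Trace:
`result = 19` → result = 19
`result = result - 4` → result = 15
`result = result * 7` → result = 105
So result = 105

Answer: 105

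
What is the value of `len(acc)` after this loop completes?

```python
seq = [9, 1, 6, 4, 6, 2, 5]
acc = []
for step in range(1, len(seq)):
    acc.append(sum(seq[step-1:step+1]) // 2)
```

Number of 2-element averages
`acc` takes the values: [] → [5] → [5, 3] → [5, 3, 5] → [5, 3, 5, 5] → [5, 3, 5, 5, 4] → [5, 3, 5, 5, 4, 3]
So `len(acc)` = 6

Answer: 6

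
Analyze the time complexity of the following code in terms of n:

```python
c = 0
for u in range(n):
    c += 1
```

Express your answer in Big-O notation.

Each loop level contributes: n. Multiplying the contributions gives O(n).

Answer: O(n)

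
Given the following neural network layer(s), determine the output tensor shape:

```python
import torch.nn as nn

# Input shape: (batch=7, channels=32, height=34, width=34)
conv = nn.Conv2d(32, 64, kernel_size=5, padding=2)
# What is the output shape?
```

Input: (7, 32, 34, 34) -> Output: (7, 64, 34, 34)

Answer: (7, 64, 34, 34)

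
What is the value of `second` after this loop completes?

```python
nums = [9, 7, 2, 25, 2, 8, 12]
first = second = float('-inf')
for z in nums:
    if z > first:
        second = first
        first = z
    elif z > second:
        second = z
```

Second largest (with repeats) in [9, 7, 2, 25, 2, 8, 12]
`second` takes the values: -inf → 7 → 9 → 12

Answer: 12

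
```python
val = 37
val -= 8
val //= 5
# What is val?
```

Trace:
`val = 37` → val = 37
`val -= 8` → val = 29
`val //= 5` → val = 5
So val = 5

Answer: 5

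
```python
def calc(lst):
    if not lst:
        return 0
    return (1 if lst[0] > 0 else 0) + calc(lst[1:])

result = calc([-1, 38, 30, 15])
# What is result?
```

Count of positive elements in [-1, 38, 30, 15] = 3

Answer: 3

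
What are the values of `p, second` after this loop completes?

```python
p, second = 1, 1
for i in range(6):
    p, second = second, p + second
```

Fibonacci: after 6 iterations
`p, second` takes the values: (1, 1) → (1, 2) → (2, 3) → (3, 5) → (5, 8) → (8, 13) → (13, 21)

Answer: 13, 21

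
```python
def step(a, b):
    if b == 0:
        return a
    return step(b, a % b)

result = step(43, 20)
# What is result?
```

step(43, 20) -> step(20, 3) -> step(3, 2) -> step(2, 1) -> step(1, 0) -> 1

Answer: 1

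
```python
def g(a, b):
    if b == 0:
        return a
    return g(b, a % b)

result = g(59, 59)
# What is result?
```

g(59, 59) -> g(59, 0) -> 59

Answer: 59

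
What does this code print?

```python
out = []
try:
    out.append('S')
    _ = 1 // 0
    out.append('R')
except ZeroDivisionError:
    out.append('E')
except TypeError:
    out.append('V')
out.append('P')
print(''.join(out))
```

Execution trace: 'S' (try body) → 'E' (except ZeroDivisionError) → 'P' (after the try/except). Output: SEP

Answer: SEP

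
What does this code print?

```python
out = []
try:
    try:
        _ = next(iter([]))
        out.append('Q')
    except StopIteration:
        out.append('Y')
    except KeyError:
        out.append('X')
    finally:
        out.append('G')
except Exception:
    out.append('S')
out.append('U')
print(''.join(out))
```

Execution trace: 'Y' (inner except StopIteration) → 'G' (inner finally) → 'U' (after the try/except). Output: YGU

Answer: YGU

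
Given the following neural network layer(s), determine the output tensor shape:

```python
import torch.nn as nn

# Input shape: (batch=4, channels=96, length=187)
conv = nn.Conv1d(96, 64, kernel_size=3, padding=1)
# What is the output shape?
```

Input: (4, 96, 187) -> Output: (4, 64, 187)

Answer: (4, 64, 187)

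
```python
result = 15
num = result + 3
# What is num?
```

Trace:
`result = 15` → result = 15
`num = result + 3` → num = 18
So num = 18

Answer: 18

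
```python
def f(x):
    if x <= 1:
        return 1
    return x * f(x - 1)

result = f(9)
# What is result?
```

f(9) = 9 * 8 * 7 * 6 * 5 * 4 * 3 * 2 * 1 = 362880

Answer: 362880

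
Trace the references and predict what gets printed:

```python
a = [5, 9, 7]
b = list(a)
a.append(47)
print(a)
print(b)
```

Key concept: list() constructor creates copy.
Step by step:
`a = [5, 9, 7]` → a = [5, 9, 7]
`b = list(a)` → b = [5, 9, 7]
`a.append(47)` → a = [5, 9, 7, 47]
`print(a)` → prints [5, 9, 7, 47]
`print(b)` → prints [5, 9, 7]

Answer:
[5, 9, 7, 47]
[5, 9, 7]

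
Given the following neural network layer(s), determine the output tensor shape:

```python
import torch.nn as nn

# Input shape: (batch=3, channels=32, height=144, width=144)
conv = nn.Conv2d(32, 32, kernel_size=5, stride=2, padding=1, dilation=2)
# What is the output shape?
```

Input: (3, 32, 144, 144) -> Output: (3, 32, 69, 69)

Answer: (3, 32, 69, 69)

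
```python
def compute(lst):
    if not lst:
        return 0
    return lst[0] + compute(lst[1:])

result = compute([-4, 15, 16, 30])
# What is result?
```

(-4) + 15 + 16 + 30 + 0 = 57

Answer: 57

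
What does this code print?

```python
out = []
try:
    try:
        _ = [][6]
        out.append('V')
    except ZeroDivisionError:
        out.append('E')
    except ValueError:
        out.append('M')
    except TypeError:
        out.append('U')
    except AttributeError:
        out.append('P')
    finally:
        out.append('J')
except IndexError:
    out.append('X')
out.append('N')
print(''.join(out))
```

Execution trace: 'J' (finally) → 'X' (outer except IndexError) → 'N' (after the try/except). Output: JXN

Answer: JXN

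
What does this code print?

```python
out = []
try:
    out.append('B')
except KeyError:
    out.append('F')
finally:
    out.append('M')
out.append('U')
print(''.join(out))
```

Execution trace: 'B' (try body, no exception) → 'M' (finally) → 'U' (after the try/except). Output: BMU

Answer: BMU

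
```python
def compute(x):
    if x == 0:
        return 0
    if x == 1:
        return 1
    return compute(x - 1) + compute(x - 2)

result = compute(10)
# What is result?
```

Build up from base cases: compute(0)=0, compute(1)=1, compute(2)=1, compute(3)=2, compute(4)=3, compute(5)=5, compute(6)=8, ..., compute(10)=55

Answer: 55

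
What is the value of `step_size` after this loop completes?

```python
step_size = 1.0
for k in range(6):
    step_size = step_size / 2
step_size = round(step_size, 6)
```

Halving LR 6 times: 1 / 2^6
`step_size` takes the values: 1.0 → 0.5 → 0.25 → 0.125 → 0.0625 → 0.03125 → 0.015625

Answer: 0.015625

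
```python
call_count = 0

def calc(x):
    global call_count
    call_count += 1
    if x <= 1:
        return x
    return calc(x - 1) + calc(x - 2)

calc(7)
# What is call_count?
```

Calls(x) = 1 + Calls(x-1) + Calls(x-2); Calls(0)=Calls(1)=1. For x=7 this gives 41.

Answer: 41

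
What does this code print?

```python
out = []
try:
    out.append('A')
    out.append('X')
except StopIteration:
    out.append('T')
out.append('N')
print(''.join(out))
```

Execution trace: 'A' (try body) → 'X' (try body, no exception) → 'N' (after the try/except). Output: AXN

Answer: AXN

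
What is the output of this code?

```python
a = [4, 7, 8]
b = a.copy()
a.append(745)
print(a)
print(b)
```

Key concept: list.copy() creates independent copy.
Step by step:
`a = [4, 7, 8]` → a = [4, 7, 8]
`b = a.copy()` → b = [4, 7, 8]
`a.append(745)` → a = [4, 7, 8, 745]
`print(a)` → prints [4, 7, 8, 745]
`print(b)` → prints [4, 7, 8]

Answer:
[4, 7, 8, 745]
[4, 7, 8]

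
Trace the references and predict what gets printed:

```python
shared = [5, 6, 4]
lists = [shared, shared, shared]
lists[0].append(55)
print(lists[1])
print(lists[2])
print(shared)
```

Key concept: list of same reference.
Step by step:
`shared = [5, 6, 4]` → shared = [5, 6, 4]
`lists = [shared, shared, shared]` → lists = [[5, 6, 4], [5, 6, 4], [5, 6, 4]]
`lists[0].append(55)` → shared = [5, 6, 4, 55]; lists = [[5, 6, 4, 55], [5, 6, 4, 55], [5, 6, 4, 55]]
`print(lists[1])` → prints [5, 6, 4, 55]
`print(lists[2])` → prints [5, 6, 4, 55]
`print(shared)` → prints [5, 6, 4, 55]

Answer:
[5, 6, 4, 55]
[5, 6, 4, 55]
[5, 6, 4, 55]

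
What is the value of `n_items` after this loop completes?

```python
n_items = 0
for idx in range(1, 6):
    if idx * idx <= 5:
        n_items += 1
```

Count numbers where idx² ≤ 5
`n_items` takes the values: 0 → 1 → 2

Answer: 2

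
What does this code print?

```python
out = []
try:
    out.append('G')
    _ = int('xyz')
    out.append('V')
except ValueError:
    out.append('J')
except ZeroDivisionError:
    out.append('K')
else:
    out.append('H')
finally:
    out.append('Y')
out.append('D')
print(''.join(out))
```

Execution trace: 'G' (try body) → 'J' (except ValueError) → 'Y' (finally) → 'D' (after the try/except). Output: GJYD

Answer: GJYD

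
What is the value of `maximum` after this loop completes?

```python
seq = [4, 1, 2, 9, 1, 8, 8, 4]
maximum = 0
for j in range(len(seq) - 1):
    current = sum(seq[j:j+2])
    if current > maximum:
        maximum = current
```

Max sum of 2-element window in [4, 1, 2, 9, 1, 8, 8, 4]
`maximum` takes the values: 0 → 5 → 11 → 16

Answer: 16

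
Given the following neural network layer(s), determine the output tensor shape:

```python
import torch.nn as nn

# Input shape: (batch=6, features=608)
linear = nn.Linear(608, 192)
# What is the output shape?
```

Input: (6, 608) -> Output: (6, 192)

Answer: (6, 192)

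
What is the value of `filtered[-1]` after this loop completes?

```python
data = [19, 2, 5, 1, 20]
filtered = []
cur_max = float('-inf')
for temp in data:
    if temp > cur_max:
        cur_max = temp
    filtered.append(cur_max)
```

Running max ends at 20
`filtered` takes the values: [] → [19] → [19, 19] → [19, 19, 19] → [19, 19, 19, 19] → [19, 19, 19, 19, 20]
So `filtered[-1]` = 20

Answer: 20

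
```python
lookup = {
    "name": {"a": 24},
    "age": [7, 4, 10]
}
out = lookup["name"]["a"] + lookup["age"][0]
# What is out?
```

Trace:
`lookup = { ...` → lookup = {'name': {'a': 24}, 'age': [7, 4, 10]}
`out = lookup["name"]["a"] + lookup["age"][0]` → out = 31
So out = 31

Answer: 31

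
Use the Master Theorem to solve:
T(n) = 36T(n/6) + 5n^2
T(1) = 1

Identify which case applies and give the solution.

a=36, b=6, f(n)=5n^2. log_6(36) = 2. Since c=2 = 2, Case 2 applies: T(n) = Θ(n^log_b(a) · log n) = O(n^2 log n).

Answer: O(n^2 log n) - Case 2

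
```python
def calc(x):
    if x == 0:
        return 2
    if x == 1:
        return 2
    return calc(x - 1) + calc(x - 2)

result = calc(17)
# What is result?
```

Build up from base cases: calc(0)=2, calc(1)=2, calc(2)=4, calc(3)=6, calc(4)=10, calc(5)=16, calc(6)=26, ..., calc(17)=5168

Answer: 5168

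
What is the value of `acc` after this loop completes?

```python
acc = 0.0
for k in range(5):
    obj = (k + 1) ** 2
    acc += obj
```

Sum of squared losses 1² + 2² + ... + 5²
`acc` takes the values: 0.0 → 1.0 → 5.0 → 14.0 → 30.0 → 55.0

Answer: 55.0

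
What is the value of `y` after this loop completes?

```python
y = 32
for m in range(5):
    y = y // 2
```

Halve 5 times: 32 // 2^5 = 1
`y` takes the values: 32 → 16 → 8 → 4 → 2 → 1

Answer: 1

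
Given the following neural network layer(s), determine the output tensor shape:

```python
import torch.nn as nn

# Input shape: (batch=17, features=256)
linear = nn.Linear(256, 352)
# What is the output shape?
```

Input: (17, 256) -> Output: (17, 352)

Answer: (17, 352)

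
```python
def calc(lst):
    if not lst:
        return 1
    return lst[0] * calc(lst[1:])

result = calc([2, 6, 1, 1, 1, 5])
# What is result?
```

Product over [2, 6, 1, 1, 1, 5] = 2 * 6 * 1 * 1 * 1 * 5 = 60

Answer: 60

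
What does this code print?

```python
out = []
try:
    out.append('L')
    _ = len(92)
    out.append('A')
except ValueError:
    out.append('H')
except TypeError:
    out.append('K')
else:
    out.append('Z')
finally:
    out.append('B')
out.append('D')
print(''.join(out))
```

Execution trace: 'L' (try body) → 'K' (except TypeError) → 'B' (finally) → 'D' (after the try/except). Output: LKBD

Answer: LKBD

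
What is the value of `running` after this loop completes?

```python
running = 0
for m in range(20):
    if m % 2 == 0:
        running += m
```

Sum of even numbers 0 to 19
`running` takes the values: 0 → 2 → 6 → 12 → 20 → 30 → 42 → 56 → 72 → 90

Answer: 90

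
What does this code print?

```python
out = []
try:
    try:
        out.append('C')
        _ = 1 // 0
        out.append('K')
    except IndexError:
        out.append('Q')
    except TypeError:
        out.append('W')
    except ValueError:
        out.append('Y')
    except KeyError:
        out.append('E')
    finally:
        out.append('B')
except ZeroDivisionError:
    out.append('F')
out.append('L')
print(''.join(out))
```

Execution trace: 'C' (try body) → 'B' (finally) → 'F' (outer except ZeroDivisionError) → 'L' (after the try/except). Output: CBFL

Answer: CBFL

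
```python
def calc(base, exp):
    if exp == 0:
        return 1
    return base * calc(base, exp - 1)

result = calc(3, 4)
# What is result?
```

calc(3, 4) = 3 * 3 * 3 * 3 = 81

Answer: 81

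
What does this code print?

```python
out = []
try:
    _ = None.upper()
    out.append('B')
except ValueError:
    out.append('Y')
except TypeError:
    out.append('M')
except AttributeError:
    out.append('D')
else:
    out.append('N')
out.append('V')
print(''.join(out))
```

Execution trace: 'D' (except AttributeError) → 'V' (after the try/except). Output: DV

Answer: DV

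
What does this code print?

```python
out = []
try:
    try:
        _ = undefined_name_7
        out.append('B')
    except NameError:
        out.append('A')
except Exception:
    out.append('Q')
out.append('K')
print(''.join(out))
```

Execution trace: 'A' (inner except NameError) → 'K' (after the try/except). Output: AK

Answer: AK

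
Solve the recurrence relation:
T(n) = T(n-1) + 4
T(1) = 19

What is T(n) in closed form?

Unrolling: T(n) = T(1) + 4·(n-1) = 19 + 4(n-1) = 4n + 15.

Answer: T(n) = 4n + 15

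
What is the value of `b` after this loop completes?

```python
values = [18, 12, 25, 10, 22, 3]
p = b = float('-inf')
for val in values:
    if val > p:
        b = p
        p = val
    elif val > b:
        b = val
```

Second largest (with repeats) in [18, 12, 25, 10, 22, 3]
`b` takes the values: -inf → 12 → 18 → 22

Answer: 22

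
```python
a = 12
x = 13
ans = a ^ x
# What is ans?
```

Trace:
`a = 12` → a = 12
`x = 13` → x = 13
`ans = a ^ x` → ans = 1
So ans = 1

Answer: 1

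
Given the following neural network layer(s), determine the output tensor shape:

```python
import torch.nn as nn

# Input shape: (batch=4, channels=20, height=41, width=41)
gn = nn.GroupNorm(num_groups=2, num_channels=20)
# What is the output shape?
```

Input: (4, 20, 41, 41) -> Output: (4, 20, 41, 41)

Answer: (4, 20, 41, 41)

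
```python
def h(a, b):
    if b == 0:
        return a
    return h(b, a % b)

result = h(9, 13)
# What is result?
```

h(9, 13) -> h(13, 9) -> h(9, 4) -> h(4, 1) -> h(1, 0) -> 1

Answer: 1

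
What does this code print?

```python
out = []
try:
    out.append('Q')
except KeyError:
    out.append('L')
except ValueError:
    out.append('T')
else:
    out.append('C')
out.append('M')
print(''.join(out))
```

Execution trace: 'Q' (try body, no exception) → 'C' (else) → 'M' (after the try/except). Output: QCM

Answer: QCM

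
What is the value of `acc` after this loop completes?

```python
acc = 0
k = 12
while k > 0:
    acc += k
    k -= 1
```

Sum 12 down to 1
`acc` takes the values: 0 → 12 → 23 → 33 → 42 → 50 → 57 → 63 → 68 → 72 → 75 → 77 → 78

Answer: 78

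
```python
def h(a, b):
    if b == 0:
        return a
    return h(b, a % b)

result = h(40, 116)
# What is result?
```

h(40, 116) -> h(116, 40) -> h(40, 36) -> h(36, 4) -> h(4, 0) -> 4

Answer: 4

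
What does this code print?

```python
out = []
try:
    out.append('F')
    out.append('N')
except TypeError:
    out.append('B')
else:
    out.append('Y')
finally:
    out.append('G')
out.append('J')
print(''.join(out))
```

Execution trace: 'F' (try body) → 'N' (try body, no exception) → 'Y' (else) → 'G' (finally) → 'J' (after the try/except). Output: FNYGJ

Answer: FNYGJ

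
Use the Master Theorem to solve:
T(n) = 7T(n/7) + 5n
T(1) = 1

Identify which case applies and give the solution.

a=7, b=7, f(n)=5n. log_7(7) = 1. Since c=1 = 1, Case 2 applies: T(n) = Θ(n^log_b(a) · log n) = O(n log n).

Answer: O(n log n) - Case 2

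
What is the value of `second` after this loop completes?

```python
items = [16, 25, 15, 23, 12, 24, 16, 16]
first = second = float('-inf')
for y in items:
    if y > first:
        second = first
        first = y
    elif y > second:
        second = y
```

Second largest (with repeats) in [16, 25, 15, 23, 12, 24, 16, 16]
`second` takes the values: -inf → 16 → 23 → 24

Answer: 24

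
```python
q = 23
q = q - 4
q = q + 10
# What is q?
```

Trace:
`q = 23` → q = 23
`q = q - 4` → q = 19
`q = q + 10` → q = 29
So q = 29

Answer: 29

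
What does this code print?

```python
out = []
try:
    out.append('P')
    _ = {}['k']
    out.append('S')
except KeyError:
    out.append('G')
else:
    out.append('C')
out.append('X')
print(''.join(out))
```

Execution trace: 'P' (try body) → 'G' (except KeyError) → 'X' (after the try/except). Output: PGX

Answer: PGX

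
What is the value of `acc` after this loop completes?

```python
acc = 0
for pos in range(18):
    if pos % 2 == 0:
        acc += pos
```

Sum of even numbers 0 to 17
`acc` takes the values: 0 → 2 → 6 → 12 → 20 → 30 → 42 → 56 → 72

Answer: 72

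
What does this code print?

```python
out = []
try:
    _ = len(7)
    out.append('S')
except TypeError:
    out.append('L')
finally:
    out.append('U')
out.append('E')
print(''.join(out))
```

Execution trace: 'L' (except TypeError) → 'U' (finally) → 'E' (after the try/except). Output: LUE

Answer: LUE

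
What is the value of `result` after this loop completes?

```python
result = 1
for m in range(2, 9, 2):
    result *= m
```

Product of even numbers 2 to 8
`result` takes the values: 1 → 2 → 8 → 48 → 384

Answer: 384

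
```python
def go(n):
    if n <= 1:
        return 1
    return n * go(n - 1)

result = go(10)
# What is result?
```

go(10) = 10 * 9 * 8 * 7 * 6 * 5 * 4 * 3 * 2 * 1 = 3628800

Answer: 3628800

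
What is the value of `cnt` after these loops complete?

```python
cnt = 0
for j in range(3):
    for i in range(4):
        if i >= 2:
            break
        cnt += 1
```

Inner breaks at 2, outer runs 3 times
`cnt` takes the values: 0 → 1 → 2 → 3 → 4 → 5 → 6

Answer: 6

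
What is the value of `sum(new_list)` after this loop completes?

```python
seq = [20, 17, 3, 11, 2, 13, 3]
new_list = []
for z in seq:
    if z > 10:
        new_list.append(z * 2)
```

Sum of doubled values > 10
`new_list` takes the values: [] → [40] → [40, 34] → [40, 34, 22] → [40, 34, 22, 26]
So `sum(new_list)` = 122

Answer: 122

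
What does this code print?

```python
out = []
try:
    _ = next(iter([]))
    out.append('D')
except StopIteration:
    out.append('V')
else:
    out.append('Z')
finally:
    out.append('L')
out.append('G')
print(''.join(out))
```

Execution trace: 'V' (except StopIteration) → 'L' (finally) → 'G' (after the try/except). Output: VLG

Answer: VLG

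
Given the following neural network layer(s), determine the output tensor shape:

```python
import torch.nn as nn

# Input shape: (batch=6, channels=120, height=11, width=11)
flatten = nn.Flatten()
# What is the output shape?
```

Input: (6, 120, 11, 11) -> Output: (6, 14520)

Answer: (6, 14520)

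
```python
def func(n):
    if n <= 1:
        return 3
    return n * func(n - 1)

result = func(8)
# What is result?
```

func(8) = 8 * 7 * 6 * 5 * 4 * 3 * 2 * 3 = 120960

Answer: 120960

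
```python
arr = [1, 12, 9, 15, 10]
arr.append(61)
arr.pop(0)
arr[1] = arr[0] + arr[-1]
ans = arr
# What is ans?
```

Trace:
`arr = [1, 12, 9, 15, 10]` → arr = [1, 12, 9, 15, 10]
`arr.append(61)` → arr = [1, 12, 9, 15, 10, 61]
`arr.pop(0)` → arr = [12, 9, 15, 10, 61]
`arr[1] = arr[0] + arr[-1]` → arr = [12, 73, 15, 10, 61]
`ans = arr` → ans = [12, 73, 15, 10, 61]
So ans = [12, 73, 15, 10, 61]

Answer: [12, 73, 15, 10, 61]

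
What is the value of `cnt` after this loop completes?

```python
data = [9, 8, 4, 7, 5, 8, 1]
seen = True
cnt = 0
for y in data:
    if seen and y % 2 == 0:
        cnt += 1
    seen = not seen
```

Count even values at even positions
`cnt` takes the values: 0 → 1

Answer: 1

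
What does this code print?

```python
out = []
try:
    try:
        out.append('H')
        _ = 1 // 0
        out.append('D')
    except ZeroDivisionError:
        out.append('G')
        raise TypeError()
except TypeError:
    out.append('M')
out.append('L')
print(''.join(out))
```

Execution trace: 'H' (inner try body) → 'G' (inner except ZeroDivisionError) → 'M' (outer except TypeError) → 'L' (after the try/except). Output: HGML

Answer: HGML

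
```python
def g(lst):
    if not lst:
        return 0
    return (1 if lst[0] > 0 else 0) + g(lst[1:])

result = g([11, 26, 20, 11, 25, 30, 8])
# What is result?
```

Count of positive elements in [11, 26, 20, 11, 25, 30, 8] = 7

Answer: 7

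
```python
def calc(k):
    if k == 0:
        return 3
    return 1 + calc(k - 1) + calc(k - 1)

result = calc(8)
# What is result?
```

calc(k) = 1 + 2·calc(k-1), calc(0)=3. Closed form: (3+1)·2^8 - 1 = 1023.

Answer: 1023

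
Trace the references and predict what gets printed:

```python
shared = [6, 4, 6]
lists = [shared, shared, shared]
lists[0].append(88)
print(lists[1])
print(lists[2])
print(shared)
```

Key concept: list of same reference.
Step by step:
`shared = [6, 4, 6]` → shared = [6, 4, 6]
`lists = [shared, shared, shared]` → lists = [[6, 4, 6], [6, 4, 6], [6, 4, 6]]
`lists[0].append(88)` → shared = [6, 4, 6, 88]; lists = [[6, 4, 6, 88], [6, 4, 6, 88], [6, 4, 6, 88]]
`print(lists[1])` → prints [6, 4, 6, 88]
`print(lists[2])` → prints [6, 4, 6, 88]
`print(shared)` → prints [6, 4, 6, 88]

Answer:
[6, 4, 6, 88]
[6, 4, 6, 88]
[6, 4, 6, 88]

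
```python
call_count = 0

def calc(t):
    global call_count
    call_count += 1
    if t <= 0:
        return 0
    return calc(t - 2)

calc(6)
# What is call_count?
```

Linear recursion stepping by 2: 4 calls from t=6 down to ≤0.

Answer: 4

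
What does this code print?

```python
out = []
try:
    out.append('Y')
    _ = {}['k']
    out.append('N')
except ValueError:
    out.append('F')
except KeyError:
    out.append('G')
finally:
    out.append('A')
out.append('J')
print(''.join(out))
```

Execution trace: 'Y' (try body) → 'G' (except KeyError) → 'A' (finally) → 'J' (after the try/except). Output: YGAJ

Answer: YGAJ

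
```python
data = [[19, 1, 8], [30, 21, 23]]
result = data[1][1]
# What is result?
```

Trace:
`data = [[19, 1, 8], [30, 21, 23]]` → data = [[19, 1, 8], [30, 21, 23]]
`result = data[1][1]` → result = 21
So result = 21

Answer: 21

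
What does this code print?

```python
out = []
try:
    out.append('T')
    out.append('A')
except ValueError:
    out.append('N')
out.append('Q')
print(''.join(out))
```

Execution trace: 'T' (try body) → 'A' (try body, no exception) → 'Q' (after the try/except). Output: TAQ

Answer: TAQ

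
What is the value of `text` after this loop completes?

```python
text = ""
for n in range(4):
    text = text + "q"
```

Repeat 'q' 4 times
`text` takes the values: "" → "q" → "qq" → "qqq" → "qqqq"

Answer: "qqqq"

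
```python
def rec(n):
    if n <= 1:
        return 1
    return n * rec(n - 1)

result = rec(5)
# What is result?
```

rec(5) = 5 * 4 * 3 * 2 * 1 = 120

Answer: 120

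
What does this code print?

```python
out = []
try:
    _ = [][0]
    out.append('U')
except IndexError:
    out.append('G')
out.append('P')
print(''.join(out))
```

Execution trace: 'G' (except IndexError) → 'P' (after the try/except). Output: GP

Answer: GP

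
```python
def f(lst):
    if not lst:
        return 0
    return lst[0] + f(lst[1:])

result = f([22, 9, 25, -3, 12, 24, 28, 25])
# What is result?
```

22 + 9 + 25 + (-3) + 12 + 24 + 28 + 25 + 0 = 142

Answer: 142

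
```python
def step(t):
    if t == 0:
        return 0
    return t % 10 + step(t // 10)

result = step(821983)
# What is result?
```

Sum of digits of 821983: 3 + 8 + 9 + 1 + 2 + 8 = 31

Answer: 31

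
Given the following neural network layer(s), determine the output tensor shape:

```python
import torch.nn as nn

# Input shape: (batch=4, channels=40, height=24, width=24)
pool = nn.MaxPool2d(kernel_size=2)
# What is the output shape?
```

Input: (4, 40, 24, 24) -> Output: (4, 40, 12, 12)

Answer: (4, 40, 12, 12)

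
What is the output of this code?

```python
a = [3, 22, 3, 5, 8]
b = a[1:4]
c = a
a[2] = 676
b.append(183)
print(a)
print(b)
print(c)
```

Key concept: slice vs alias.
Step by step:
`a = [3, 22, 3, 5, 8]` → a = [3, 22, 3, 5, 8]
`b = a[1:4]` → b = [22, 3, 5]
`c = a` → c = [3, 22, 3, 5, 8] (same object as a)
`a[2] = 676` → a = [3, 22, 676, 5, 8] (same object as c); c = [3, 22, 676, 5, 8] (same object as a)
`b.append(183)` → b = [22, 3, 5, 183]
`print(a)` → prints [3, 22, 676, 5, 8]
`print(b)` → prints [22, 3, 5, 183]
`print(c)` → prints [3, 22, 676, 5, 8]

Answer:
[3, 22, 676, 5, 8]
[22, 3, 5, 183]
[3, 22, 676, 5, 8]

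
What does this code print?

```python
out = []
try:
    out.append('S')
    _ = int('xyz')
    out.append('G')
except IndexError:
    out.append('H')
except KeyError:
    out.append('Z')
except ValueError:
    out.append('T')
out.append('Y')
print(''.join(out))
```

Execution trace: 'S' (try body) → 'T' (except ValueError) → 'Y' (after the try/except). Output: STY

Answer: STY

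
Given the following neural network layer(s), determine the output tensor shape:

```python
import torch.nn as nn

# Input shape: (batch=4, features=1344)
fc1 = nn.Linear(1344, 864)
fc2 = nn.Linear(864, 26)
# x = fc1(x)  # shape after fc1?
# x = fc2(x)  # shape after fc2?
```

Input: (4, 1344) -> after fc1: (4, 864) -> Output: (4, 26)

Answer: (4, 26)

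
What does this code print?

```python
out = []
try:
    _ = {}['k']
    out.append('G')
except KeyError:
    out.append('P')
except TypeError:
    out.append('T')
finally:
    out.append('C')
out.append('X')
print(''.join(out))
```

Execution trace: 'P' (except KeyError) → 'C' (finally) → 'X' (after the try/except). Output: PCX

Answer: PCX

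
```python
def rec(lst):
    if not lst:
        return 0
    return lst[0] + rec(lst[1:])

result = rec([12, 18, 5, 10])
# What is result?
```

12 + 18 + 5 + 10 + 0 = 45

Answer: 45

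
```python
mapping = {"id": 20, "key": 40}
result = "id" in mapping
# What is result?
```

Trace:
`mapping = {"id": 20, "key": 40}` → mapping = {'id': 20, 'key': 40}
`result = "id" in mapping` → result = True
So result = True

Answer: True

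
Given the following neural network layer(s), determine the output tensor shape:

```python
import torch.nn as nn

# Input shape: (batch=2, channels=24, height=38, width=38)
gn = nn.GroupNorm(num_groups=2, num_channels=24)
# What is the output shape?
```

Input: (2, 24, 38, 38) -> Output: (2, 24, 38, 38)

Answer: (2, 24, 38, 38)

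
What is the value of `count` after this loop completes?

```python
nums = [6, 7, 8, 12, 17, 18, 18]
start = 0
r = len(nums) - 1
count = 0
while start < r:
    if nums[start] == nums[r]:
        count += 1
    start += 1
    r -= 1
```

Count matching pairs from ends
`count` takes the values: 0

Answer: 0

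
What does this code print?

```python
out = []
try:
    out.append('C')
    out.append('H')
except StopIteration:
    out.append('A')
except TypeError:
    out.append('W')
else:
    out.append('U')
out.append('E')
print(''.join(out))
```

Execution trace: 'C' (try body) → 'H' (try body, no exception) → 'U' (else) → 'E' (after the try/except). Output: CHUE

Answer: CHUE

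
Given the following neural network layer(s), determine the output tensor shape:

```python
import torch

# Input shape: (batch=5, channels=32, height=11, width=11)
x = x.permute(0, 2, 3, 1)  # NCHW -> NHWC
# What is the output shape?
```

Input: (5, 32, 11, 11) -> Output: (5, 11, 11, 32)

Answer: (5, 11, 11, 32)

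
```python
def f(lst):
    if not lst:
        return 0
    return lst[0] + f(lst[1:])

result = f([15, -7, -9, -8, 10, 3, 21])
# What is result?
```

15 + (-7) + (-9) + (-8) + 10 + 3 + 21 + 0 = 25

Answer: 25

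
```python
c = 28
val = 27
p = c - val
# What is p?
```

Trace:
`c = 28` → c = 28
`val = 27` → val = 27
`p = c - val` → p = 1
So p = 1

Answer: 1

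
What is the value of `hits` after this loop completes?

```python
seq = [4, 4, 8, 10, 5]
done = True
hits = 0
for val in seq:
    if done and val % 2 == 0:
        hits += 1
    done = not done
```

Count even values at even positions
`hits` takes the values: 0 → 1 → 2

Answer: 2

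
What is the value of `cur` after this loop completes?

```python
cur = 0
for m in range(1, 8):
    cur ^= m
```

XOR of 1 to 7
`cur` takes the values: 0 → 1 → 3 → 0 → 4 → 1 → 7 → 0

Answer: 0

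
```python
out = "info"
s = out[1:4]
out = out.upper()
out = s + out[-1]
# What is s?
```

Trace:
`out = "info"` → out = 'info'
`s = out[1:4]` → s = 'nfo'
`out = out.upper()` → out = 'INFO'
`out = s + out[-1]` → out = 'nfoO'
So s = 'nfo'

Answer: 'nfo'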